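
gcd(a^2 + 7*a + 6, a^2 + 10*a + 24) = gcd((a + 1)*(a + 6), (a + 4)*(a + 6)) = a + 6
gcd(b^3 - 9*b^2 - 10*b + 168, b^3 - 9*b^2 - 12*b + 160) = b + 4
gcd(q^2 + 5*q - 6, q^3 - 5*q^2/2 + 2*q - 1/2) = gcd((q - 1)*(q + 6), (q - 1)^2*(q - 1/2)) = q - 1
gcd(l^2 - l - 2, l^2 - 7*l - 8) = l + 1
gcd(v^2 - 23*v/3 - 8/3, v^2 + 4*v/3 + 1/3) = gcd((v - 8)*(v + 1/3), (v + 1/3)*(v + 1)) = v + 1/3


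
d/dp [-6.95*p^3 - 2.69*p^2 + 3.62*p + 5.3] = -20.85*p^2 - 5.38*p + 3.62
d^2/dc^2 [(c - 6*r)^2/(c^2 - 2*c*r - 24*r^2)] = -20*r/(c^3 + 12*c^2*r + 48*c*r^2 + 64*r^3)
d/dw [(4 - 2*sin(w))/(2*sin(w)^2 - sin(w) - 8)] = 2*(-8*sin(w) - cos(2*w) + 11)*cos(w)/(sin(w) + cos(2*w) + 7)^2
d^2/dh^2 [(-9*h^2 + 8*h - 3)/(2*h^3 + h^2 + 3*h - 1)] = 2*(-36*h^6 + 96*h^5 + 138*h^4 - 187*h^3 + 6*h^2 - 21*h - 15)/(8*h^9 + 12*h^8 + 42*h^7 + 25*h^6 + 51*h^5 - 12*h^4 + 15*h^3 - 24*h^2 + 9*h - 1)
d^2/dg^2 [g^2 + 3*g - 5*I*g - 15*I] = 2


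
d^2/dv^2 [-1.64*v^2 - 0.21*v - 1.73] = -3.28000000000000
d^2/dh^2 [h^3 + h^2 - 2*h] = 6*h + 2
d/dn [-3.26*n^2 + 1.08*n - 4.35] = 1.08 - 6.52*n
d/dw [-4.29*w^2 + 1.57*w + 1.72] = 1.57 - 8.58*w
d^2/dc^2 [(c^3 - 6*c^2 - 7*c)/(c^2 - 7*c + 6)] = 12*(-c^3 - 3*c^2 + 39*c - 85)/(c^6 - 21*c^5 + 165*c^4 - 595*c^3 + 990*c^2 - 756*c + 216)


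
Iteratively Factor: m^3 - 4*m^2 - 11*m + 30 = (m + 3)*(m^2 - 7*m + 10) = (m - 2)*(m + 3)*(m - 5)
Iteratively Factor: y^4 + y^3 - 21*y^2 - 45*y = (y)*(y^3 + y^2 - 21*y - 45) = y*(y + 3)*(y^2 - 2*y - 15) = y*(y - 5)*(y + 3)*(y + 3)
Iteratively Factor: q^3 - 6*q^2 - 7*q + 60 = (q - 4)*(q^2 - 2*q - 15) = (q - 4)*(q + 3)*(q - 5)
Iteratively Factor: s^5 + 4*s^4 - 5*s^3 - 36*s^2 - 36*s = (s - 3)*(s^4 + 7*s^3 + 16*s^2 + 12*s) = s*(s - 3)*(s^3 + 7*s^2 + 16*s + 12) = s*(s - 3)*(s + 3)*(s^2 + 4*s + 4) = s*(s - 3)*(s + 2)*(s + 3)*(s + 2)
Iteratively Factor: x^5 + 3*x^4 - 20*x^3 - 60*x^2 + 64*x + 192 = (x + 2)*(x^4 + x^3 - 22*x^2 - 16*x + 96) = (x - 2)*(x + 2)*(x^3 + 3*x^2 - 16*x - 48) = (x - 4)*(x - 2)*(x + 2)*(x^2 + 7*x + 12) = (x - 4)*(x - 2)*(x + 2)*(x + 4)*(x + 3)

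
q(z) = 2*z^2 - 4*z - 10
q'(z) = 4*z - 4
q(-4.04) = 38.80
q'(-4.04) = -20.16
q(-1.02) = -3.84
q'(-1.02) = -8.08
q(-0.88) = -4.93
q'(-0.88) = -7.52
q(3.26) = -1.78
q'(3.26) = 9.04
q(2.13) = -9.45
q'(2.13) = 4.52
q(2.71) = -6.15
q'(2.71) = 6.84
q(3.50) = 0.50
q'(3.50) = 10.00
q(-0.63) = -6.69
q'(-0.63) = -6.52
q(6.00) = 38.00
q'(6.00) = 20.00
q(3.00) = -4.00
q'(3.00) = 8.00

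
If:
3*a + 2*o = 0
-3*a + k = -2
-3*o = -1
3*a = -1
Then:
No Solution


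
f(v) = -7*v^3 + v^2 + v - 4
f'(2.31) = -106.44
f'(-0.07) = 0.76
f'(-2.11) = -96.71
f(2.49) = -103.38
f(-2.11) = 64.10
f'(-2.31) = -115.68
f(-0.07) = -4.06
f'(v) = -21*v^2 + 2*v + 1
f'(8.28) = -1422.17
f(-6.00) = 1538.00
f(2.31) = -82.64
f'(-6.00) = -767.00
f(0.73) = -5.46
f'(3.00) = -182.00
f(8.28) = -3900.81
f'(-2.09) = -94.91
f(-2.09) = 62.18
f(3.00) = -181.00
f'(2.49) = -124.22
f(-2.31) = 85.31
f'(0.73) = -8.73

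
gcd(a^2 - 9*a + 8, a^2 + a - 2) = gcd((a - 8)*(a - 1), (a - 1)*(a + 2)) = a - 1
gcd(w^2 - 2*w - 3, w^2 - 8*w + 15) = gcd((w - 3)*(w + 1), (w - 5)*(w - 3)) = w - 3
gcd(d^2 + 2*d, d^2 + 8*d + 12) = d + 2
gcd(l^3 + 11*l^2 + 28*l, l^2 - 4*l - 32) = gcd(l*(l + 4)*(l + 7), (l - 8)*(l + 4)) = l + 4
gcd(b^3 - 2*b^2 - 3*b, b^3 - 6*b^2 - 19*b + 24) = 1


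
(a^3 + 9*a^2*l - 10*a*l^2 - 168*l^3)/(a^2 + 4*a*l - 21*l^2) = (a^2 + 2*a*l - 24*l^2)/(a - 3*l)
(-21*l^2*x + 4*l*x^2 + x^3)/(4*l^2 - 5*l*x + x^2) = x*(-21*l^2 + 4*l*x + x^2)/(4*l^2 - 5*l*x + x^2)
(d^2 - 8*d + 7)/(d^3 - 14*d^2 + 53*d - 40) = (d - 7)/(d^2 - 13*d + 40)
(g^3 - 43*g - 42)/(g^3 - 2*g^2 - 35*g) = (g^2 + 7*g + 6)/(g*(g + 5))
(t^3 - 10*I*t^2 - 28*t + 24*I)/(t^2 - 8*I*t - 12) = t - 2*I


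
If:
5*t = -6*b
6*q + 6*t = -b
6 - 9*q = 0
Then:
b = 20/31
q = 2/3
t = -24/31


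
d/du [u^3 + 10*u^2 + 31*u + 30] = 3*u^2 + 20*u + 31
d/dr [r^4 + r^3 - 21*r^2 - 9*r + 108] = 4*r^3 + 3*r^2 - 42*r - 9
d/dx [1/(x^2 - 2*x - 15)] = 2*(1 - x)/(-x^2 + 2*x + 15)^2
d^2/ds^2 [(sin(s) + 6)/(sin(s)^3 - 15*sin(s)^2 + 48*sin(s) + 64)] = (-4*sin(s)^4 - 69*sin(s)^3 + 120*sin(s)^2 - 514*sin(s) + 516)/((sin(s) - 8)^4*(sin(s) + 1)^2)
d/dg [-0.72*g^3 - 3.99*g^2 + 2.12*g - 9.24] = -2.16*g^2 - 7.98*g + 2.12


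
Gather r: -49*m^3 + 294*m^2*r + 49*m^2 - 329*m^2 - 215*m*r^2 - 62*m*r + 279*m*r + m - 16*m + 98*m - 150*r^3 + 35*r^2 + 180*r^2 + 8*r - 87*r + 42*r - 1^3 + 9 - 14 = -49*m^3 - 280*m^2 + 83*m - 150*r^3 + r^2*(215 - 215*m) + r*(294*m^2 + 217*m - 37) - 6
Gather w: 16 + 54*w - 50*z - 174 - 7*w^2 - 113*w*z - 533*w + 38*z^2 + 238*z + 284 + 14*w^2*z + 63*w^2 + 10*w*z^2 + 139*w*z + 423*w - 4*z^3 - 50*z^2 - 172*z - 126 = w^2*(14*z + 56) + w*(10*z^2 + 26*z - 56) - 4*z^3 - 12*z^2 + 16*z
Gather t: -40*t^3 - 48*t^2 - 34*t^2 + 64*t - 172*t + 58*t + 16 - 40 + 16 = -40*t^3 - 82*t^2 - 50*t - 8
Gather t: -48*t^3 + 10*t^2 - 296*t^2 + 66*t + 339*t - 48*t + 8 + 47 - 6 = -48*t^3 - 286*t^2 + 357*t + 49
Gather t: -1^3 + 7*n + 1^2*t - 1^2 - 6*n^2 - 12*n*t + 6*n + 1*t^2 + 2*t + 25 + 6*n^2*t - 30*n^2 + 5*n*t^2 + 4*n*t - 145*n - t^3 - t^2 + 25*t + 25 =-36*n^2 + 5*n*t^2 - 132*n - t^3 + t*(6*n^2 - 8*n + 28) + 48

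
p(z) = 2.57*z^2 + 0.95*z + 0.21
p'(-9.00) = -45.31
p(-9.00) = 199.83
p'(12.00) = 62.63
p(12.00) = 381.69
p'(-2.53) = -12.05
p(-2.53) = 14.26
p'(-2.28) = -10.77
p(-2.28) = 11.40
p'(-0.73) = -2.80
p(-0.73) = 0.89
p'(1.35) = 7.89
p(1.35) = 6.18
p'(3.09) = 16.83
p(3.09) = 27.68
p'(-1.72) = -7.89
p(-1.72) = 6.18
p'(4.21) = 22.59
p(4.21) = 49.76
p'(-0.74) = -2.85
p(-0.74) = 0.91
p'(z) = 5.14*z + 0.95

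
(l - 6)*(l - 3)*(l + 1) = l^3 - 8*l^2 + 9*l + 18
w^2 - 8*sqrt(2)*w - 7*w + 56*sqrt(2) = (w - 7)*(w - 8*sqrt(2))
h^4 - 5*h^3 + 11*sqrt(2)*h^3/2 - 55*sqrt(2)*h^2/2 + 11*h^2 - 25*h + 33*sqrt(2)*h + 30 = (h - 3)*(h - 2)*(h + sqrt(2)/2)*(h + 5*sqrt(2))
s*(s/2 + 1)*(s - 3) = s^3/2 - s^2/2 - 3*s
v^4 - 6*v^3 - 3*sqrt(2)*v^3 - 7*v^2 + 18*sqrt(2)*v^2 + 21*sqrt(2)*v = v*(v - 7)*(v + 1)*(v - 3*sqrt(2))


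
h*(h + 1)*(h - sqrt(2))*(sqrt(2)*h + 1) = sqrt(2)*h^4 - h^3 + sqrt(2)*h^3 - sqrt(2)*h^2 - h^2 - sqrt(2)*h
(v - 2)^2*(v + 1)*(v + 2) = v^4 - v^3 - 6*v^2 + 4*v + 8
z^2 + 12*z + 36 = (z + 6)^2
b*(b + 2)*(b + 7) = b^3 + 9*b^2 + 14*b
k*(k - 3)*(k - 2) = k^3 - 5*k^2 + 6*k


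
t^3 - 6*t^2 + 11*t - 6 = (t - 3)*(t - 2)*(t - 1)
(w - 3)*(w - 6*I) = w^2 - 3*w - 6*I*w + 18*I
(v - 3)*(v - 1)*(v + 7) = v^3 + 3*v^2 - 25*v + 21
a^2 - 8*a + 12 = (a - 6)*(a - 2)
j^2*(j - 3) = j^3 - 3*j^2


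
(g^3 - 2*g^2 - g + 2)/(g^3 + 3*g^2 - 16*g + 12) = (g + 1)/(g + 6)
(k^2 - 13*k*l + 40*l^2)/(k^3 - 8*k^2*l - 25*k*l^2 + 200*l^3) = 1/(k + 5*l)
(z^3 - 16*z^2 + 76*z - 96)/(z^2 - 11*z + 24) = (z^2 - 8*z + 12)/(z - 3)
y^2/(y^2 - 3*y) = y/(y - 3)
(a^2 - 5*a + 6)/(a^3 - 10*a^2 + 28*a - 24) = (a - 3)/(a^2 - 8*a + 12)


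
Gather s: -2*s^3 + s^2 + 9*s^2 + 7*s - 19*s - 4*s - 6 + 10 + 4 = -2*s^3 + 10*s^2 - 16*s + 8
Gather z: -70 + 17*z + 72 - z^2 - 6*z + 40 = -z^2 + 11*z + 42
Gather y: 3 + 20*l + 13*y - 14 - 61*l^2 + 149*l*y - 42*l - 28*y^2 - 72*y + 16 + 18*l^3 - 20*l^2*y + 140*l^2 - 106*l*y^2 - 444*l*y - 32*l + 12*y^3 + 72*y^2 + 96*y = 18*l^3 + 79*l^2 - 54*l + 12*y^3 + y^2*(44 - 106*l) + y*(-20*l^2 - 295*l + 37) + 5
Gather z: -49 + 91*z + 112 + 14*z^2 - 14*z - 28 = 14*z^2 + 77*z + 35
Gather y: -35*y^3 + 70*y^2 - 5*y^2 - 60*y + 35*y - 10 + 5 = -35*y^3 + 65*y^2 - 25*y - 5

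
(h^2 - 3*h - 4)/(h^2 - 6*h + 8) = (h + 1)/(h - 2)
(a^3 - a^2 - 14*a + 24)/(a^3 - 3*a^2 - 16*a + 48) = (a - 2)/(a - 4)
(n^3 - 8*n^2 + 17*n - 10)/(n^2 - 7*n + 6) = (n^2 - 7*n + 10)/(n - 6)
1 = 1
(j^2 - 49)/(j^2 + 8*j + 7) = (j - 7)/(j + 1)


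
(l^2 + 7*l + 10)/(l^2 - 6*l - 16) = (l + 5)/(l - 8)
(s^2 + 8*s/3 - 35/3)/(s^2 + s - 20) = (s - 7/3)/(s - 4)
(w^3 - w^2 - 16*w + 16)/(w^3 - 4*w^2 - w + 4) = (w + 4)/(w + 1)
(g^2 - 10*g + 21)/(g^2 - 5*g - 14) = (g - 3)/(g + 2)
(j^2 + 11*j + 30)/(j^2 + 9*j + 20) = (j + 6)/(j + 4)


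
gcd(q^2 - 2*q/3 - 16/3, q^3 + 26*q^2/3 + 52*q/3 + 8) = q + 2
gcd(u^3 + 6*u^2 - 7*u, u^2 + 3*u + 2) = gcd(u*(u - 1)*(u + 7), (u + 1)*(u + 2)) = 1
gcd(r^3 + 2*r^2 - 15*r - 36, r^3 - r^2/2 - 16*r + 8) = r - 4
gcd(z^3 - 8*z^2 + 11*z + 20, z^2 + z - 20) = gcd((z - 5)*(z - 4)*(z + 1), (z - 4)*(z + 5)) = z - 4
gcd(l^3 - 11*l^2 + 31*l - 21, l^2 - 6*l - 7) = l - 7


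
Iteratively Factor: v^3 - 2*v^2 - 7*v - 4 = (v + 1)*(v^2 - 3*v - 4) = (v - 4)*(v + 1)*(v + 1)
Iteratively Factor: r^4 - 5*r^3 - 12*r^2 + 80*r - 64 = (r - 4)*(r^3 - r^2 - 16*r + 16) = (r - 4)*(r + 4)*(r^2 - 5*r + 4) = (r - 4)^2*(r + 4)*(r - 1)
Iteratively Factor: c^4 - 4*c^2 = (c)*(c^3 - 4*c) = c*(c + 2)*(c^2 - 2*c) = c^2*(c + 2)*(c - 2)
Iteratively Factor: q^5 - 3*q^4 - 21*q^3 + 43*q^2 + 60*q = (q)*(q^4 - 3*q^3 - 21*q^2 + 43*q + 60) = q*(q - 3)*(q^3 - 21*q - 20) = q*(q - 5)*(q - 3)*(q^2 + 5*q + 4) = q*(q - 5)*(q - 3)*(q + 4)*(q + 1)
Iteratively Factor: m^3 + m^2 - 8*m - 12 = (m + 2)*(m^2 - m - 6) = (m - 3)*(m + 2)*(m + 2)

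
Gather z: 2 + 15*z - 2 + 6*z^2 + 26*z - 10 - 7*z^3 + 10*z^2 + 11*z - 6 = -7*z^3 + 16*z^2 + 52*z - 16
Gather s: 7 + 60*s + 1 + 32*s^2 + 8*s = 32*s^2 + 68*s + 8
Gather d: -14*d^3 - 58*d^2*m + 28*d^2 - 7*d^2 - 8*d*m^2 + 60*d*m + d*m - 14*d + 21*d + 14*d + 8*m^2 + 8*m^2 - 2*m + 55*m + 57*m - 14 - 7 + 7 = -14*d^3 + d^2*(21 - 58*m) + d*(-8*m^2 + 61*m + 21) + 16*m^2 + 110*m - 14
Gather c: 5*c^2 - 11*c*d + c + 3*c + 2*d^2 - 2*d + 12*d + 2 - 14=5*c^2 + c*(4 - 11*d) + 2*d^2 + 10*d - 12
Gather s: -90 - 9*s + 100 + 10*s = s + 10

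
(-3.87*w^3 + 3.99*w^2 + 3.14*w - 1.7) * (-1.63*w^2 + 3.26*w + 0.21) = 6.3081*w^5 - 19.1199*w^4 + 7.0765*w^3 + 13.8453*w^2 - 4.8826*w - 0.357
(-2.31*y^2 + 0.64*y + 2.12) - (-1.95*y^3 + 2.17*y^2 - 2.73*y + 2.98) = 1.95*y^3 - 4.48*y^2 + 3.37*y - 0.86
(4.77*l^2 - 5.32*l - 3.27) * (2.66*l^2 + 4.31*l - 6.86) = 12.6882*l^4 + 6.40749999999999*l^3 - 64.3496*l^2 + 22.4015*l + 22.4322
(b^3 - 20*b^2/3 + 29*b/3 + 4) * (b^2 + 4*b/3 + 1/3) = b^5 - 16*b^4/3 + 10*b^3/9 + 44*b^2/3 + 77*b/9 + 4/3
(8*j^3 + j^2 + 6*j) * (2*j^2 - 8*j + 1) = 16*j^5 - 62*j^4 + 12*j^3 - 47*j^2 + 6*j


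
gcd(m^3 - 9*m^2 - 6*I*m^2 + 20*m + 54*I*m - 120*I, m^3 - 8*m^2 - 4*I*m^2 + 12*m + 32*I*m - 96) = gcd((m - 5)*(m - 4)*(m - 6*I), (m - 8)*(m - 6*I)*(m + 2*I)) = m - 6*I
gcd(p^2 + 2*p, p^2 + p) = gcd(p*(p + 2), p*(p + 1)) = p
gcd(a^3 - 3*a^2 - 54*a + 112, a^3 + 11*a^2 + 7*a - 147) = a + 7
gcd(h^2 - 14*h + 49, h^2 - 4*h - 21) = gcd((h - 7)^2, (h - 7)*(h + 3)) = h - 7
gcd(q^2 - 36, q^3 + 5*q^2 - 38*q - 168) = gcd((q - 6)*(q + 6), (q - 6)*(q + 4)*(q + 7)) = q - 6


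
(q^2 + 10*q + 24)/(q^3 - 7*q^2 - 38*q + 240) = (q + 4)/(q^2 - 13*q + 40)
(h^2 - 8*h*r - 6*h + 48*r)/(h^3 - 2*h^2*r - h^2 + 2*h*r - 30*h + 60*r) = (-h + 8*r)/(-h^2 + 2*h*r - 5*h + 10*r)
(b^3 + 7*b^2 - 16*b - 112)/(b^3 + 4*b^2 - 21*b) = (b^2 - 16)/(b*(b - 3))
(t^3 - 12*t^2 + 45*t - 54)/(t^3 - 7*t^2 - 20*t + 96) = (t^2 - 9*t + 18)/(t^2 - 4*t - 32)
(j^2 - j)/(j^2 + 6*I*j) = (j - 1)/(j + 6*I)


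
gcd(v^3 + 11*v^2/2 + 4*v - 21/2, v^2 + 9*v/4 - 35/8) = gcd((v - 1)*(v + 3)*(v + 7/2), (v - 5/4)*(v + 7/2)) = v + 7/2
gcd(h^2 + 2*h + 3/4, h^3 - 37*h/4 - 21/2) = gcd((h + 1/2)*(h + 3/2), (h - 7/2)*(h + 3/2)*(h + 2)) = h + 3/2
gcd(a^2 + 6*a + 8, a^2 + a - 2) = a + 2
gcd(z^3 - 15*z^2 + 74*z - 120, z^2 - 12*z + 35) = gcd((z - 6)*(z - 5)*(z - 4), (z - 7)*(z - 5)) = z - 5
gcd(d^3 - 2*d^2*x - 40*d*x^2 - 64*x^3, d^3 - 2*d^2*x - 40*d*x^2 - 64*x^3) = -d^3 + 2*d^2*x + 40*d*x^2 + 64*x^3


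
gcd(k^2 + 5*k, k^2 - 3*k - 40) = k + 5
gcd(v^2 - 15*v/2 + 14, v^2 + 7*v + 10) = 1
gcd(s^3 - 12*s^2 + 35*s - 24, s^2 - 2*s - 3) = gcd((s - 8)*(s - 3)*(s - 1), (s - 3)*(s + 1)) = s - 3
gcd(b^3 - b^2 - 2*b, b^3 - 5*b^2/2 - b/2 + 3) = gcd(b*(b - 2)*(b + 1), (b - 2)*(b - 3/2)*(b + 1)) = b^2 - b - 2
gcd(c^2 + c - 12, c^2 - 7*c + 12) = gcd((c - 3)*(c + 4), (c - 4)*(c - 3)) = c - 3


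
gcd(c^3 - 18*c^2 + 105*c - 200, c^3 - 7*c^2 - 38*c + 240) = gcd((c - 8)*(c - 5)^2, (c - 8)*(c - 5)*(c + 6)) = c^2 - 13*c + 40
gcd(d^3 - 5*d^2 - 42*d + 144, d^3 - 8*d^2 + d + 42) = d - 3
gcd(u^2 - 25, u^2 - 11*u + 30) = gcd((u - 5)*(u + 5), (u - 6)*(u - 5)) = u - 5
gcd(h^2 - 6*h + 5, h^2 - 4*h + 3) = h - 1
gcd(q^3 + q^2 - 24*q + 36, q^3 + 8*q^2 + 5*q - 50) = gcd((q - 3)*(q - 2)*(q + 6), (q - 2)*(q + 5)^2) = q - 2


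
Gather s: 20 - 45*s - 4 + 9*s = 16 - 36*s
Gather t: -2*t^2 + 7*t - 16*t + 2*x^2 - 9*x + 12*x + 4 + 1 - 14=-2*t^2 - 9*t + 2*x^2 + 3*x - 9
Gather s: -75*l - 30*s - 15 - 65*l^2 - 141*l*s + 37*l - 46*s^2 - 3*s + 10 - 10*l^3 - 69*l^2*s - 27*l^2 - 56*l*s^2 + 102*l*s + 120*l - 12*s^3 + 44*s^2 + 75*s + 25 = -10*l^3 - 92*l^2 + 82*l - 12*s^3 + s^2*(-56*l - 2) + s*(-69*l^2 - 39*l + 42) + 20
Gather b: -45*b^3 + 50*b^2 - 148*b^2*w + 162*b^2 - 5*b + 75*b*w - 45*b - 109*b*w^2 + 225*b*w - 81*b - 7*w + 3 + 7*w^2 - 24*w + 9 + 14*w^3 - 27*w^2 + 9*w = -45*b^3 + b^2*(212 - 148*w) + b*(-109*w^2 + 300*w - 131) + 14*w^3 - 20*w^2 - 22*w + 12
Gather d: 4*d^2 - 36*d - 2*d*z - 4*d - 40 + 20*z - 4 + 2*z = 4*d^2 + d*(-2*z - 40) + 22*z - 44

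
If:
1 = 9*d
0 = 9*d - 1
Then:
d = 1/9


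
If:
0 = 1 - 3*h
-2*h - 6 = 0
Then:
No Solution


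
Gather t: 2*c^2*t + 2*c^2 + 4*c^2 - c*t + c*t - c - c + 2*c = 2*c^2*t + 6*c^2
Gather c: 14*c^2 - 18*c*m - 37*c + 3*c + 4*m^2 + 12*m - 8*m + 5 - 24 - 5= 14*c^2 + c*(-18*m - 34) + 4*m^2 + 4*m - 24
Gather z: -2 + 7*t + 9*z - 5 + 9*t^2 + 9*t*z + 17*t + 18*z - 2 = 9*t^2 + 24*t + z*(9*t + 27) - 9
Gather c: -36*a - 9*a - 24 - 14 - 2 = -45*a - 40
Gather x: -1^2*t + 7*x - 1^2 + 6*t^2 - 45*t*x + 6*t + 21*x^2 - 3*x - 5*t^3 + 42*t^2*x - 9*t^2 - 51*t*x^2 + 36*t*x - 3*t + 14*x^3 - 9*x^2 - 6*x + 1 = -5*t^3 - 3*t^2 + 2*t + 14*x^3 + x^2*(12 - 51*t) + x*(42*t^2 - 9*t - 2)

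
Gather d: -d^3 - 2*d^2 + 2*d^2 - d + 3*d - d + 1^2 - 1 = -d^3 + d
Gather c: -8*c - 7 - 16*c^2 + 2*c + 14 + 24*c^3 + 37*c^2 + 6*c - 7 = 24*c^3 + 21*c^2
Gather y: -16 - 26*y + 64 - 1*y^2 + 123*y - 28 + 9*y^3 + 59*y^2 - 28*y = 9*y^3 + 58*y^2 + 69*y + 20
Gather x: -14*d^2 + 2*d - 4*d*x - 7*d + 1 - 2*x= -14*d^2 - 5*d + x*(-4*d - 2) + 1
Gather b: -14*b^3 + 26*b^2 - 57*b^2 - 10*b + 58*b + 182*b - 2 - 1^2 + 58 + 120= -14*b^3 - 31*b^2 + 230*b + 175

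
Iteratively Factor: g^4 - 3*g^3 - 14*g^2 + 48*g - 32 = (g - 1)*(g^3 - 2*g^2 - 16*g + 32) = (g - 2)*(g - 1)*(g^2 - 16) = (g - 2)*(g - 1)*(g + 4)*(g - 4)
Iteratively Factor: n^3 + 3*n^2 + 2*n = (n + 2)*(n^2 + n) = n*(n + 2)*(n + 1)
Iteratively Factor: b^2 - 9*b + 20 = (b - 5)*(b - 4)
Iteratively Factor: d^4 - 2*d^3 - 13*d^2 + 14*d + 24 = (d + 3)*(d^3 - 5*d^2 + 2*d + 8) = (d + 1)*(d + 3)*(d^2 - 6*d + 8) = (d - 4)*(d + 1)*(d + 3)*(d - 2)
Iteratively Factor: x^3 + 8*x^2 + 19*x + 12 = (x + 4)*(x^2 + 4*x + 3) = (x + 3)*(x + 4)*(x + 1)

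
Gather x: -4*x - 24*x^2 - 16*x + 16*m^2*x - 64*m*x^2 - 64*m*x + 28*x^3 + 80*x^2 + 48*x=28*x^3 + x^2*(56 - 64*m) + x*(16*m^2 - 64*m + 28)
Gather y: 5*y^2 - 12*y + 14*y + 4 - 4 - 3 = 5*y^2 + 2*y - 3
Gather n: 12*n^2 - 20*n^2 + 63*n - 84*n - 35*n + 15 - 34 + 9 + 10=-8*n^2 - 56*n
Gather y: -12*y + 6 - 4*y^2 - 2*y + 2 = -4*y^2 - 14*y + 8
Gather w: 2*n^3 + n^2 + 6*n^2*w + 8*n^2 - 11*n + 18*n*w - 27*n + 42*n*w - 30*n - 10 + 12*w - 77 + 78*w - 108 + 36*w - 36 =2*n^3 + 9*n^2 - 68*n + w*(6*n^2 + 60*n + 126) - 231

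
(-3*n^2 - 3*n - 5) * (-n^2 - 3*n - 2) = 3*n^4 + 12*n^3 + 20*n^2 + 21*n + 10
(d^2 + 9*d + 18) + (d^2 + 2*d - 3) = 2*d^2 + 11*d + 15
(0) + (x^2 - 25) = x^2 - 25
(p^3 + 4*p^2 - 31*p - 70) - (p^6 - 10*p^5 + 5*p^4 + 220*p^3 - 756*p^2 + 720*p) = -p^6 + 10*p^5 - 5*p^4 - 219*p^3 + 760*p^2 - 751*p - 70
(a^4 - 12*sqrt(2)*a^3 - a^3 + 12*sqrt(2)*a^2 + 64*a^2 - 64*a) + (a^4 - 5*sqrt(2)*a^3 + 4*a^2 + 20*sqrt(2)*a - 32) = 2*a^4 - 17*sqrt(2)*a^3 - a^3 + 12*sqrt(2)*a^2 + 68*a^2 - 64*a + 20*sqrt(2)*a - 32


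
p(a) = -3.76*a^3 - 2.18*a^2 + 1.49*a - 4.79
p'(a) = -11.28*a^2 - 4.36*a + 1.49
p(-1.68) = 4.38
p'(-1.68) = -23.02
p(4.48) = -379.95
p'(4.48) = -244.44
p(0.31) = -4.65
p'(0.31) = -0.95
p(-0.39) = -5.48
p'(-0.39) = 1.47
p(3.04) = -126.04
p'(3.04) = -116.01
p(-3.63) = 140.92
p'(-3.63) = -131.32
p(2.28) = -57.29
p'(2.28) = -67.09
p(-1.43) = -0.38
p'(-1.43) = -15.34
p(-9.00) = 2546.26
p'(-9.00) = -872.95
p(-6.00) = 719.95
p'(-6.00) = -378.43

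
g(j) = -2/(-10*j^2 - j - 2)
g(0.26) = 0.68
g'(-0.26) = 1.44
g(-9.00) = 0.00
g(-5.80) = 0.01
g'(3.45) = -0.01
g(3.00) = 0.02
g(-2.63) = 0.03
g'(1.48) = -0.09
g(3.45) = 0.02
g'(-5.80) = 0.00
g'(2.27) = -0.03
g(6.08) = 0.01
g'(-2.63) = 0.02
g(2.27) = 0.04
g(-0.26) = 0.83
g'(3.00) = -0.01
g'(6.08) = -0.00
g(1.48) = 0.08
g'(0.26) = -1.44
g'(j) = -2*(20*j + 1)/(-10*j^2 - j - 2)^2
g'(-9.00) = 0.00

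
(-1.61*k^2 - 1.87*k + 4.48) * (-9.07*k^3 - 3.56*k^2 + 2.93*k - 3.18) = 14.6027*k^5 + 22.6925*k^4 - 38.6937*k^3 - 16.3081*k^2 + 19.073*k - 14.2464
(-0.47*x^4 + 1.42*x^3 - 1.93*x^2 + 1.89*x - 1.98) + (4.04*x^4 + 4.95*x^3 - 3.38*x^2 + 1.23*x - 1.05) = 3.57*x^4 + 6.37*x^3 - 5.31*x^2 + 3.12*x - 3.03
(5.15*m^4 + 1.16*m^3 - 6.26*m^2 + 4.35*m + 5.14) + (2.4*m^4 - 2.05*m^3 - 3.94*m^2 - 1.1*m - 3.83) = 7.55*m^4 - 0.89*m^3 - 10.2*m^2 + 3.25*m + 1.31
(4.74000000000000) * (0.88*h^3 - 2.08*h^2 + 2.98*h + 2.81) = 4.1712*h^3 - 9.8592*h^2 + 14.1252*h + 13.3194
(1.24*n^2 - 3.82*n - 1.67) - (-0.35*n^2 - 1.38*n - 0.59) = 1.59*n^2 - 2.44*n - 1.08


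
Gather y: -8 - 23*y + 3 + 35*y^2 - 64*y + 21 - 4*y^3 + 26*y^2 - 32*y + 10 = -4*y^3 + 61*y^2 - 119*y + 26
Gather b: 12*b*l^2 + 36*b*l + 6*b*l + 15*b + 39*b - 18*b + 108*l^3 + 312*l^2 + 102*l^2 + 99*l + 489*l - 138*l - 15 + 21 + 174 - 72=b*(12*l^2 + 42*l + 36) + 108*l^3 + 414*l^2 + 450*l + 108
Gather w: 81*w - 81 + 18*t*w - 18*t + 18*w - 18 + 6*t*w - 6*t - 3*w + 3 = -24*t + w*(24*t + 96) - 96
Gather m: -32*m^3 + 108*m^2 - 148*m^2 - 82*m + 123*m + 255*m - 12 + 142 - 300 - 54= -32*m^3 - 40*m^2 + 296*m - 224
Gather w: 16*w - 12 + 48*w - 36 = 64*w - 48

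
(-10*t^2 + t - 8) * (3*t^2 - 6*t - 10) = -30*t^4 + 63*t^3 + 70*t^2 + 38*t + 80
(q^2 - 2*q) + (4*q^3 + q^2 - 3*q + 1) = 4*q^3 + 2*q^2 - 5*q + 1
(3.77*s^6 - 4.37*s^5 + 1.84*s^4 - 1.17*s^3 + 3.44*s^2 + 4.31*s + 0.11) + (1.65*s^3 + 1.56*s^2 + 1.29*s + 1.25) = 3.77*s^6 - 4.37*s^5 + 1.84*s^4 + 0.48*s^3 + 5.0*s^2 + 5.6*s + 1.36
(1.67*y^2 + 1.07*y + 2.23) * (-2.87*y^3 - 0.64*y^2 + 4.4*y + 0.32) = -4.7929*y^5 - 4.1397*y^4 + 0.2631*y^3 + 3.8152*y^2 + 10.1544*y + 0.7136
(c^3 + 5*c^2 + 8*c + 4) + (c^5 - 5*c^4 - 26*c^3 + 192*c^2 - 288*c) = c^5 - 5*c^4 - 25*c^3 + 197*c^2 - 280*c + 4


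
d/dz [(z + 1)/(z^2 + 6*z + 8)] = (z^2 + 6*z - 2*(z + 1)*(z + 3) + 8)/(z^2 + 6*z + 8)^2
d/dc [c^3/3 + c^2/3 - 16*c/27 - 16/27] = c^2 + 2*c/3 - 16/27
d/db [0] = 0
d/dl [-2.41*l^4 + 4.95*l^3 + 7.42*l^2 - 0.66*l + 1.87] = -9.64*l^3 + 14.85*l^2 + 14.84*l - 0.66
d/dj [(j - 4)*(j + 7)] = 2*j + 3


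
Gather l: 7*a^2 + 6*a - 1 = 7*a^2 + 6*a - 1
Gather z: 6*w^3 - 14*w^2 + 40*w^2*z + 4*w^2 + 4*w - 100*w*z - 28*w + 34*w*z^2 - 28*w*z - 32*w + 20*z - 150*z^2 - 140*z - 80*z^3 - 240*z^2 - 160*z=6*w^3 - 10*w^2 - 56*w - 80*z^3 + z^2*(34*w - 390) + z*(40*w^2 - 128*w - 280)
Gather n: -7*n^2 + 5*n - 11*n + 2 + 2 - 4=-7*n^2 - 6*n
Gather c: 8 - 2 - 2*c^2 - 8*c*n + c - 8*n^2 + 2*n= -2*c^2 + c*(1 - 8*n) - 8*n^2 + 2*n + 6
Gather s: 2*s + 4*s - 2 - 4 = 6*s - 6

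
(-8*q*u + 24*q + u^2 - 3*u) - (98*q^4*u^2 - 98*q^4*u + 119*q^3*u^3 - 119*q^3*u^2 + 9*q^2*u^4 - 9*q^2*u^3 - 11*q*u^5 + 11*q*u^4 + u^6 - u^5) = -98*q^4*u^2 + 98*q^4*u - 119*q^3*u^3 + 119*q^3*u^2 - 9*q^2*u^4 + 9*q^2*u^3 + 11*q*u^5 - 11*q*u^4 - 8*q*u + 24*q - u^6 + u^5 + u^2 - 3*u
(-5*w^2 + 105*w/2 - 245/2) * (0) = 0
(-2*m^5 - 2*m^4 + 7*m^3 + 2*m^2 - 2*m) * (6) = -12*m^5 - 12*m^4 + 42*m^3 + 12*m^2 - 12*m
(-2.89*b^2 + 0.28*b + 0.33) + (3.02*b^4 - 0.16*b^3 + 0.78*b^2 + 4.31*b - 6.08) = 3.02*b^4 - 0.16*b^3 - 2.11*b^2 + 4.59*b - 5.75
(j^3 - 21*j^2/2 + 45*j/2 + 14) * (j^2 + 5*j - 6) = j^5 - 11*j^4/2 - 36*j^3 + 379*j^2/2 - 65*j - 84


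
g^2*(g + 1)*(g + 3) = g^4 + 4*g^3 + 3*g^2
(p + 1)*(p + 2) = p^2 + 3*p + 2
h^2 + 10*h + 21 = (h + 3)*(h + 7)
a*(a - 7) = a^2 - 7*a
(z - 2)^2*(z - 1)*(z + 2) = z^4 - 3*z^3 - 2*z^2 + 12*z - 8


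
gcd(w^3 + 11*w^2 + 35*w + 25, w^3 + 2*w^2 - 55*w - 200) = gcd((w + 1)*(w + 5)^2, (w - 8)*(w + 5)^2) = w^2 + 10*w + 25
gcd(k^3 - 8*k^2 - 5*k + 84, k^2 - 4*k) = k - 4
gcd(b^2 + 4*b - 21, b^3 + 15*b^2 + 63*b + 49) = b + 7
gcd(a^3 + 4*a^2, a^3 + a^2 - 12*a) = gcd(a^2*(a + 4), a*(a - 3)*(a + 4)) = a^2 + 4*a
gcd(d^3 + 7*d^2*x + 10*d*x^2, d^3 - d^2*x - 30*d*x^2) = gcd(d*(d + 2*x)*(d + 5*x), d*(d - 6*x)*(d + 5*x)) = d^2 + 5*d*x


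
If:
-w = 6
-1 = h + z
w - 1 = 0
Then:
No Solution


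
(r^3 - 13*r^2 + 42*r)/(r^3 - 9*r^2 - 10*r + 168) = r/(r + 4)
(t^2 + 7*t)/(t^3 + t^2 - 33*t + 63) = t/(t^2 - 6*t + 9)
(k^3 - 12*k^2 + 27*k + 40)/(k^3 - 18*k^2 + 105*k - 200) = (k + 1)/(k - 5)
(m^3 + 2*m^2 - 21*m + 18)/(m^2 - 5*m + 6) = (m^2 + 5*m - 6)/(m - 2)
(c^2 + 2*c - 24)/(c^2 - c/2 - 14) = 2*(c + 6)/(2*c + 7)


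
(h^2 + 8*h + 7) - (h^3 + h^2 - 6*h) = -h^3 + 14*h + 7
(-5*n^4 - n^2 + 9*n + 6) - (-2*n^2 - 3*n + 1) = -5*n^4 + n^2 + 12*n + 5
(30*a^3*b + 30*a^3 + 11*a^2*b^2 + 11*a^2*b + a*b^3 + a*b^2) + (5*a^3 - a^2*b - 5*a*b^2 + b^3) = 30*a^3*b + 35*a^3 + 11*a^2*b^2 + 10*a^2*b + a*b^3 - 4*a*b^2 + b^3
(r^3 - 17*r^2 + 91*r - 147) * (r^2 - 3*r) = r^5 - 20*r^4 + 142*r^3 - 420*r^2 + 441*r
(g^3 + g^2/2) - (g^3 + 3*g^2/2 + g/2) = -g^2 - g/2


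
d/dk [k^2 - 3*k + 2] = 2*k - 3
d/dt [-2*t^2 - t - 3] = -4*t - 1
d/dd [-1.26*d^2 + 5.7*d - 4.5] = 5.7 - 2.52*d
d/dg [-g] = -1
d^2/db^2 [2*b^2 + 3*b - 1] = 4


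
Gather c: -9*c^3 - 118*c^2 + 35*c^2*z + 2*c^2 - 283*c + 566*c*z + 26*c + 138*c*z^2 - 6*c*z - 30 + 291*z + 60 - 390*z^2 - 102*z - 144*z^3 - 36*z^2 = -9*c^3 + c^2*(35*z - 116) + c*(138*z^2 + 560*z - 257) - 144*z^3 - 426*z^2 + 189*z + 30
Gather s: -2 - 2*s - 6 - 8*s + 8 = -10*s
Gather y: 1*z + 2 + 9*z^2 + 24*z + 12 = 9*z^2 + 25*z + 14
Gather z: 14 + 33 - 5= 42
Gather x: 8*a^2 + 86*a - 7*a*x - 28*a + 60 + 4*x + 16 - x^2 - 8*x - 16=8*a^2 + 58*a - x^2 + x*(-7*a - 4) + 60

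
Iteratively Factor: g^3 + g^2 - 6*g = (g)*(g^2 + g - 6) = g*(g - 2)*(g + 3)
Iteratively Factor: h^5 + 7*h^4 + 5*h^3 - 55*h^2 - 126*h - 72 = (h + 1)*(h^4 + 6*h^3 - h^2 - 54*h - 72) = (h + 1)*(h + 2)*(h^3 + 4*h^2 - 9*h - 36) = (h - 3)*(h + 1)*(h + 2)*(h^2 + 7*h + 12) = (h - 3)*(h + 1)*(h + 2)*(h + 4)*(h + 3)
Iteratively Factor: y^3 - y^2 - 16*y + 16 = (y - 4)*(y^2 + 3*y - 4) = (y - 4)*(y + 4)*(y - 1)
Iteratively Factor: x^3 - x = (x + 1)*(x^2 - x) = (x - 1)*(x + 1)*(x)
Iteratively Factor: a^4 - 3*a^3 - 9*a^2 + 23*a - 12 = (a - 1)*(a^3 - 2*a^2 - 11*a + 12) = (a - 1)^2*(a^2 - a - 12) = (a - 4)*(a - 1)^2*(a + 3)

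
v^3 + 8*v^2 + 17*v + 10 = (v + 1)*(v + 2)*(v + 5)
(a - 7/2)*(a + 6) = a^2 + 5*a/2 - 21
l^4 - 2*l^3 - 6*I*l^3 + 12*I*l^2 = l^2*(l - 2)*(l - 6*I)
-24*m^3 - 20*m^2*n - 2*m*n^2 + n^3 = (-6*m + n)*(2*m + n)^2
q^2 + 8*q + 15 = (q + 3)*(q + 5)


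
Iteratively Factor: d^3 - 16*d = (d + 4)*(d^2 - 4*d) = (d - 4)*(d + 4)*(d)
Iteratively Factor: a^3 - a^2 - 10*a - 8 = (a + 2)*(a^2 - 3*a - 4) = (a - 4)*(a + 2)*(a + 1)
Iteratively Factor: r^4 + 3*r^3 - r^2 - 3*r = (r + 1)*(r^3 + 2*r^2 - 3*r) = (r - 1)*(r + 1)*(r^2 + 3*r) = (r - 1)*(r + 1)*(r + 3)*(r)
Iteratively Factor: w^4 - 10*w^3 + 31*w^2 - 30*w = (w - 3)*(w^3 - 7*w^2 + 10*w) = (w - 5)*(w - 3)*(w^2 - 2*w) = (w - 5)*(w - 3)*(w - 2)*(w)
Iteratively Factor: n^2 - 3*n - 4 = (n + 1)*(n - 4)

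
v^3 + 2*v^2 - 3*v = v*(v - 1)*(v + 3)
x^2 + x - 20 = (x - 4)*(x + 5)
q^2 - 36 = (q - 6)*(q + 6)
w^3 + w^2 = w^2*(w + 1)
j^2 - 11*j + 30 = (j - 6)*(j - 5)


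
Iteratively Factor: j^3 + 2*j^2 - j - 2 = (j + 1)*(j^2 + j - 2) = (j - 1)*(j + 1)*(j + 2)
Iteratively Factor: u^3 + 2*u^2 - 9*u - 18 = (u + 2)*(u^2 - 9) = (u - 3)*(u + 2)*(u + 3)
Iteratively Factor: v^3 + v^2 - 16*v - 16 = (v + 1)*(v^2 - 16) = (v - 4)*(v + 1)*(v + 4)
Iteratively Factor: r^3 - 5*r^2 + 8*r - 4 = (r - 2)*(r^2 - 3*r + 2) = (r - 2)*(r - 1)*(r - 2)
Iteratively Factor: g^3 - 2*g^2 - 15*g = (g)*(g^2 - 2*g - 15) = g*(g + 3)*(g - 5)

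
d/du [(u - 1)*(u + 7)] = 2*u + 6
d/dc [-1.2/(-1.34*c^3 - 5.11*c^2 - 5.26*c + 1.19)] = (-4.824*c^2 - 12.264*c - 6.312)/(1.34*c^3 + 5.11*c^2 + 5.26*c - 1.19)^2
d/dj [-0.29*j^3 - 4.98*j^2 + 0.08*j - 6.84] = -0.87*j^2 - 9.96*j + 0.08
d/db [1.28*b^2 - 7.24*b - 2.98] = 2.56*b - 7.24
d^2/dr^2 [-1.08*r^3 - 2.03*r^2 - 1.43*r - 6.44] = -6.48*r - 4.06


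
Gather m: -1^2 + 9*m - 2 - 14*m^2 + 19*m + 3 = -14*m^2 + 28*m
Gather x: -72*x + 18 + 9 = 27 - 72*x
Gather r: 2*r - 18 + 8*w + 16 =2*r + 8*w - 2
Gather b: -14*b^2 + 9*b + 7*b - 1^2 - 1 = -14*b^2 + 16*b - 2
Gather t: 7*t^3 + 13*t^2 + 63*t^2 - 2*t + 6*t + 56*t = 7*t^3 + 76*t^2 + 60*t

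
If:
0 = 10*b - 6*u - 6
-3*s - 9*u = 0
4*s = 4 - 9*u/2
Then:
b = 7/25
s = 8/5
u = -8/15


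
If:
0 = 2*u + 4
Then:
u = -2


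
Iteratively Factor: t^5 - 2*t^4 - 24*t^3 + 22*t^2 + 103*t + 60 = (t + 4)*(t^4 - 6*t^3 + 22*t + 15) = (t - 3)*(t + 4)*(t^3 - 3*t^2 - 9*t - 5) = (t - 3)*(t + 1)*(t + 4)*(t^2 - 4*t - 5) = (t - 5)*(t - 3)*(t + 1)*(t + 4)*(t + 1)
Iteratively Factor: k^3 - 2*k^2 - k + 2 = (k + 1)*(k^2 - 3*k + 2) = (k - 2)*(k + 1)*(k - 1)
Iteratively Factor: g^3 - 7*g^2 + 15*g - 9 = (g - 3)*(g^2 - 4*g + 3) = (g - 3)*(g - 1)*(g - 3)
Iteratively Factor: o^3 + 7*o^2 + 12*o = (o + 4)*(o^2 + 3*o) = o*(o + 4)*(o + 3)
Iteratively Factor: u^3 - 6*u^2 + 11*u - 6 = (u - 3)*(u^2 - 3*u + 2) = (u - 3)*(u - 2)*(u - 1)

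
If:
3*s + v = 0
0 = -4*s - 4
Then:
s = -1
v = 3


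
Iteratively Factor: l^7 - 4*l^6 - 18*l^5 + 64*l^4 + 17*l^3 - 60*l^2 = (l + 4)*(l^6 - 8*l^5 + 14*l^4 + 8*l^3 - 15*l^2) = (l + 1)*(l + 4)*(l^5 - 9*l^4 + 23*l^3 - 15*l^2) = (l - 5)*(l + 1)*(l + 4)*(l^4 - 4*l^3 + 3*l^2) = l*(l - 5)*(l + 1)*(l + 4)*(l^3 - 4*l^2 + 3*l) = l*(l - 5)*(l - 3)*(l + 1)*(l + 4)*(l^2 - l) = l*(l - 5)*(l - 3)*(l - 1)*(l + 1)*(l + 4)*(l)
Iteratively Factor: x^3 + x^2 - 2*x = (x + 2)*(x^2 - x) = (x - 1)*(x + 2)*(x)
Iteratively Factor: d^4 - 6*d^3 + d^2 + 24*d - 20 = (d - 1)*(d^3 - 5*d^2 - 4*d + 20) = (d - 5)*(d - 1)*(d^2 - 4) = (d - 5)*(d - 2)*(d - 1)*(d + 2)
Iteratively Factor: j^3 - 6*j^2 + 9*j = (j)*(j^2 - 6*j + 9) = j*(j - 3)*(j - 3)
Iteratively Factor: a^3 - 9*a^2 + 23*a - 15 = (a - 1)*(a^2 - 8*a + 15) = (a - 3)*(a - 1)*(a - 5)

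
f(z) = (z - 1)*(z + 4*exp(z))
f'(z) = z + (z - 1)*(4*exp(z) + 1) + 4*exp(z)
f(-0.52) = -2.82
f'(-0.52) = -3.28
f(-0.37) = -3.28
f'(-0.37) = -2.76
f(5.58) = 4881.67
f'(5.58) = 5926.56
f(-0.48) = -2.95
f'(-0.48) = -3.15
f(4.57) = 1394.96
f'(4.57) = 1772.97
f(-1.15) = -0.25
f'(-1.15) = -4.76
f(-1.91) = 3.83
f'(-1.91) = -5.95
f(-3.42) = 14.54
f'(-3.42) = -8.29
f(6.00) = 8098.58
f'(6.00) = 9693.29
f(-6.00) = 41.93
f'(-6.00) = -13.06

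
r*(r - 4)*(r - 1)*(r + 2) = r^4 - 3*r^3 - 6*r^2 + 8*r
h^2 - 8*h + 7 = (h - 7)*(h - 1)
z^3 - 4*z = z*(z - 2)*(z + 2)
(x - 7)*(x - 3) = x^2 - 10*x + 21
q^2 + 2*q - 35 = (q - 5)*(q + 7)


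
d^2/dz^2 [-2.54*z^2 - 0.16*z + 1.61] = -5.08000000000000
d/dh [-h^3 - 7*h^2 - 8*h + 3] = -3*h^2 - 14*h - 8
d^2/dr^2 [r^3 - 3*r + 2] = 6*r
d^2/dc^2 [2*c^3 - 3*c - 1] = 12*c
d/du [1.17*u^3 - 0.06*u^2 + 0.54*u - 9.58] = 3.51*u^2 - 0.12*u + 0.54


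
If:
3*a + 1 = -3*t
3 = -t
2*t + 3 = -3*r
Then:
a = 8/3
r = 1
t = -3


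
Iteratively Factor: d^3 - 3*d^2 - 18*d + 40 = (d - 5)*(d^2 + 2*d - 8) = (d - 5)*(d - 2)*(d + 4)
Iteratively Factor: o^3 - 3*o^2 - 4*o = (o + 1)*(o^2 - 4*o) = o*(o + 1)*(o - 4)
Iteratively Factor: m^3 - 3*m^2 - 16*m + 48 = (m - 4)*(m^2 + m - 12) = (m - 4)*(m + 4)*(m - 3)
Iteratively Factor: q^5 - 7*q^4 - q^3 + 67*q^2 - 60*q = (q + 3)*(q^4 - 10*q^3 + 29*q^2 - 20*q) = q*(q + 3)*(q^3 - 10*q^2 + 29*q - 20) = q*(q - 4)*(q + 3)*(q^2 - 6*q + 5) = q*(q - 5)*(q - 4)*(q + 3)*(q - 1)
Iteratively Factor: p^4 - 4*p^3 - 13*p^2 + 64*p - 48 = (p - 1)*(p^3 - 3*p^2 - 16*p + 48) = (p - 3)*(p - 1)*(p^2 - 16) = (p - 3)*(p - 1)*(p + 4)*(p - 4)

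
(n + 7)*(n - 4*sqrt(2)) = n^2 - 4*sqrt(2)*n + 7*n - 28*sqrt(2)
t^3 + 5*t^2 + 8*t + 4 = (t + 1)*(t + 2)^2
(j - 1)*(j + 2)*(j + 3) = j^3 + 4*j^2 + j - 6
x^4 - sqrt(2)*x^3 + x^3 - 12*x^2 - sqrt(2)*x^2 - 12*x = x*(x + 1)*(x - 3*sqrt(2))*(x + 2*sqrt(2))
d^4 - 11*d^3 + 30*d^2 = d^2*(d - 6)*(d - 5)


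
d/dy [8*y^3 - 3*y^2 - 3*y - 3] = 24*y^2 - 6*y - 3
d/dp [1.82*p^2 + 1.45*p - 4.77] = 3.64*p + 1.45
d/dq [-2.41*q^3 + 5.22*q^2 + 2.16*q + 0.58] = -7.23*q^2 + 10.44*q + 2.16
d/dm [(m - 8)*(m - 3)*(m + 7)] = 3*m^2 - 8*m - 53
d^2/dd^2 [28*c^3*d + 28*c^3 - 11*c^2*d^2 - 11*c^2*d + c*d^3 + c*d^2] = 2*c*(-11*c + 3*d + 1)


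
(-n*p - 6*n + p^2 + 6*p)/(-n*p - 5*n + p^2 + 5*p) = (p + 6)/(p + 5)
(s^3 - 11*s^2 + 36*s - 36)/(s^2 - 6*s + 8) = (s^2 - 9*s + 18)/(s - 4)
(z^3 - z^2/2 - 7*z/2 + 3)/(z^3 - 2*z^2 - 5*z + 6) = (z - 3/2)/(z - 3)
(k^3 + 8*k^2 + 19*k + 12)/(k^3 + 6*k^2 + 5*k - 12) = (k + 1)/(k - 1)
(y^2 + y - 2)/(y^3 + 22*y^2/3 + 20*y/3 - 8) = 3*(y - 1)/(3*y^2 + 16*y - 12)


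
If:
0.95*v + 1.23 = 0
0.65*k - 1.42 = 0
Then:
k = 2.18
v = -1.29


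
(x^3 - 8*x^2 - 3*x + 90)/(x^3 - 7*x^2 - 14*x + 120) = (x + 3)/(x + 4)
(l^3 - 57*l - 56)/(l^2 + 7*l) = l - 7 - 8/l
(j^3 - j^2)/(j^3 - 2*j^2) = (j - 1)/(j - 2)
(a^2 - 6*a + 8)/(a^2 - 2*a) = (a - 4)/a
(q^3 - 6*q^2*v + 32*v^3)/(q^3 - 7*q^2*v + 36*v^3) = (q^2 - 8*q*v + 16*v^2)/(q^2 - 9*q*v + 18*v^2)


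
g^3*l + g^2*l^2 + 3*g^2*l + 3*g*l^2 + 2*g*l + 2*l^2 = (g + 2)*(g + l)*(g*l + l)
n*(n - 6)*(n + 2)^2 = n^4 - 2*n^3 - 20*n^2 - 24*n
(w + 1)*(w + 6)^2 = w^3 + 13*w^2 + 48*w + 36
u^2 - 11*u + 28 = (u - 7)*(u - 4)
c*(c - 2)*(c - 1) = c^3 - 3*c^2 + 2*c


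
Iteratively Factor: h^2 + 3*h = (h + 3)*(h)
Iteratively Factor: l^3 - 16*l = (l - 4)*(l^2 + 4*l) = (l - 4)*(l + 4)*(l)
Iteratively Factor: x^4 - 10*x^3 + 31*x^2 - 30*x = (x - 3)*(x^3 - 7*x^2 + 10*x) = x*(x - 3)*(x^2 - 7*x + 10) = x*(x - 3)*(x - 2)*(x - 5)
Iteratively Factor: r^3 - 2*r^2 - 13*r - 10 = (r + 1)*(r^2 - 3*r - 10) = (r - 5)*(r + 1)*(r + 2)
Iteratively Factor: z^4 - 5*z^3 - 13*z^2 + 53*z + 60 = (z - 4)*(z^3 - z^2 - 17*z - 15) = (z - 5)*(z - 4)*(z^2 + 4*z + 3) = (z - 5)*(z - 4)*(z + 1)*(z + 3)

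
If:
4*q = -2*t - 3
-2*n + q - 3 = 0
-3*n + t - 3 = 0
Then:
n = -3/2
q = 0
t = -3/2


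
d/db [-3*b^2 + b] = 1 - 6*b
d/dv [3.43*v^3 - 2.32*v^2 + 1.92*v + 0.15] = 10.29*v^2 - 4.64*v + 1.92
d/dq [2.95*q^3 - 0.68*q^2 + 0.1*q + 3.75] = 8.85*q^2 - 1.36*q + 0.1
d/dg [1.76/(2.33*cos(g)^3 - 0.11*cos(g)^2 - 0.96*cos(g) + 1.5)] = (12.3024*cos(g)^2 - 0.3872*cos(g) - 1.6896)*sin(g)/(2.33*cos(g)^3 - 0.11*cos(g)^2 - 0.96*cos(g) + 1.5)^2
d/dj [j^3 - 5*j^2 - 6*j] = 3*j^2 - 10*j - 6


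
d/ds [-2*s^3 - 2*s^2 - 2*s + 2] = -6*s^2 - 4*s - 2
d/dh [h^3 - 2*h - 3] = 3*h^2 - 2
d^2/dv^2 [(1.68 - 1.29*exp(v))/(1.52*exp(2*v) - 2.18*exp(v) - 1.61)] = (-2.980416*exp(4*v) + 11.251344*exp(3*v) - 35.641872*exp(2*v) + 28.956858*exp(v) - 9.240273)*exp(v)/(3.511808*exp(6*v) - 15.110016*exp(5*v) + 10.511712*exp(4*v) + 21.649144*exp(3*v) - 11.134116*exp(2*v) - 16.952334*exp(v) - 4.173281)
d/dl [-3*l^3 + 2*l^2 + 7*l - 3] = -9*l^2 + 4*l + 7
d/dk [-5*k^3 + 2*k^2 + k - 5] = -15*k^2 + 4*k + 1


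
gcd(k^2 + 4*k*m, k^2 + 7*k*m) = k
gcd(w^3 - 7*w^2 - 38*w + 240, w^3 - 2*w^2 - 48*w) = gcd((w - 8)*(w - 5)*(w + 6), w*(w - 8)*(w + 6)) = w^2 - 2*w - 48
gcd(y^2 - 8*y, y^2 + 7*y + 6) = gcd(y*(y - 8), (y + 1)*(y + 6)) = 1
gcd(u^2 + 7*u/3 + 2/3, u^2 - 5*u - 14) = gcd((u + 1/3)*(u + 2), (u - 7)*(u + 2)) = u + 2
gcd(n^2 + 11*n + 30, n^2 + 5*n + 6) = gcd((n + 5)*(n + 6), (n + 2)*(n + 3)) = 1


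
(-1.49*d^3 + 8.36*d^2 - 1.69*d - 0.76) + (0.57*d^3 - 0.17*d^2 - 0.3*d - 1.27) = -0.92*d^3 + 8.19*d^2 - 1.99*d - 2.03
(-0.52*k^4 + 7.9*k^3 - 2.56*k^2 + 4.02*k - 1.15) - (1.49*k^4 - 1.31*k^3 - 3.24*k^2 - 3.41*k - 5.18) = -2.01*k^4 + 9.21*k^3 + 0.68*k^2 + 7.43*k + 4.03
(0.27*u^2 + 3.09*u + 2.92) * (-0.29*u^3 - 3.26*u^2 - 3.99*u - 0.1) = -0.0783*u^5 - 1.7763*u^4 - 11.9975*u^3 - 21.8753*u^2 - 11.9598*u - 0.292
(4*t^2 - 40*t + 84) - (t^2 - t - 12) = 3*t^2 - 39*t + 96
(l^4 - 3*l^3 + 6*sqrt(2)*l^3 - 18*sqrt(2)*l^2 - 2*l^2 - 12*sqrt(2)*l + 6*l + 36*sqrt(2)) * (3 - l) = -l^5 - 6*sqrt(2)*l^4 + 6*l^4 - 7*l^3 + 36*sqrt(2)*l^3 - 42*sqrt(2)*l^2 - 12*l^2 - 72*sqrt(2)*l + 18*l + 108*sqrt(2)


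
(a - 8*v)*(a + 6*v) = a^2 - 2*a*v - 48*v^2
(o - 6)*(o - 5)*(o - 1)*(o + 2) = o^4 - 10*o^3 + 17*o^2 + 52*o - 60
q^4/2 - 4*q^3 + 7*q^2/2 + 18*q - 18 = (q/2 + 1)*(q - 6)*(q - 3)*(q - 1)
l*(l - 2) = l^2 - 2*l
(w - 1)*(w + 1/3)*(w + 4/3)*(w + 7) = w^4 + 23*w^3/3 + 31*w^2/9 - 9*w - 28/9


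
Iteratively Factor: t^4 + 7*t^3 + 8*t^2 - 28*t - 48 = (t - 2)*(t^3 + 9*t^2 + 26*t + 24) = (t - 2)*(t + 3)*(t^2 + 6*t + 8) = (t - 2)*(t + 2)*(t + 3)*(t + 4)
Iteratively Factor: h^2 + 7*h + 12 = (h + 4)*(h + 3)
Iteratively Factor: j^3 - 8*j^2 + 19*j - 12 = (j - 3)*(j^2 - 5*j + 4) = (j - 4)*(j - 3)*(j - 1)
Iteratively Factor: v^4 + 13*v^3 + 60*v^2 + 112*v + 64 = (v + 4)*(v^3 + 9*v^2 + 24*v + 16) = (v + 1)*(v + 4)*(v^2 + 8*v + 16) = (v + 1)*(v + 4)^2*(v + 4)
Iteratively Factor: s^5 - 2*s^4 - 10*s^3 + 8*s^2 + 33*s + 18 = (s + 1)*(s^4 - 3*s^3 - 7*s^2 + 15*s + 18) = (s - 3)*(s + 1)*(s^3 - 7*s - 6) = (s - 3)*(s + 1)^2*(s^2 - s - 6) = (s - 3)*(s + 1)^2*(s + 2)*(s - 3)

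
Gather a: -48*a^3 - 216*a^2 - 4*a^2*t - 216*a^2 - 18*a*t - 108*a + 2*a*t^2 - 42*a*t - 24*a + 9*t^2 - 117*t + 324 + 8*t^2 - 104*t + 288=-48*a^3 + a^2*(-4*t - 432) + a*(2*t^2 - 60*t - 132) + 17*t^2 - 221*t + 612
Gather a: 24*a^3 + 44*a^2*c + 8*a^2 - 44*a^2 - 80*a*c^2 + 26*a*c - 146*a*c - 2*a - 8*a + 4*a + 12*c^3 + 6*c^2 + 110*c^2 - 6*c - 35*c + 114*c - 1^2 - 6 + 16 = 24*a^3 + a^2*(44*c - 36) + a*(-80*c^2 - 120*c - 6) + 12*c^3 + 116*c^2 + 73*c + 9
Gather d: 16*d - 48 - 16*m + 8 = 16*d - 16*m - 40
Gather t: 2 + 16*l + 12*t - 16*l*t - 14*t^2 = 16*l - 14*t^2 + t*(12 - 16*l) + 2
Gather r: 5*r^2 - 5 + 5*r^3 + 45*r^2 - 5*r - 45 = 5*r^3 + 50*r^2 - 5*r - 50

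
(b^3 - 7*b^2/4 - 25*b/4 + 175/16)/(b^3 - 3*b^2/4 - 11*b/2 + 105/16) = (2*b - 5)/(2*b - 3)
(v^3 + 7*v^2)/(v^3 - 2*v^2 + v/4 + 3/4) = 4*v^2*(v + 7)/(4*v^3 - 8*v^2 + v + 3)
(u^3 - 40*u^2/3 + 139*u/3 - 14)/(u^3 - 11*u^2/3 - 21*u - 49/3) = (3*u^2 - 19*u + 6)/(3*u^2 + 10*u + 7)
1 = 1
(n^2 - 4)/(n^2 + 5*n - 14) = (n + 2)/(n + 7)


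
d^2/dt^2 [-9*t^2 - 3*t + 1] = -18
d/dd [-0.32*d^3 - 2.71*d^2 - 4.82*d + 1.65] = -0.96*d^2 - 5.42*d - 4.82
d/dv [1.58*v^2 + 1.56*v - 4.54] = 3.16*v + 1.56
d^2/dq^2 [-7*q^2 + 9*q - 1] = -14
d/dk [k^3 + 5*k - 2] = 3*k^2 + 5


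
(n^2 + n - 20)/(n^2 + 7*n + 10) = (n - 4)/(n + 2)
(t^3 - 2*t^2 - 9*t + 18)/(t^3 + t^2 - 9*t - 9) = (t - 2)/(t + 1)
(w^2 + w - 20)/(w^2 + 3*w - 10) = (w - 4)/(w - 2)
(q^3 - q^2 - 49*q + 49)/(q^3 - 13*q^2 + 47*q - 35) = (q + 7)/(q - 5)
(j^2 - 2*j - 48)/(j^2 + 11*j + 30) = (j - 8)/(j + 5)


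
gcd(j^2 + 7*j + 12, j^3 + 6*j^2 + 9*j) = j + 3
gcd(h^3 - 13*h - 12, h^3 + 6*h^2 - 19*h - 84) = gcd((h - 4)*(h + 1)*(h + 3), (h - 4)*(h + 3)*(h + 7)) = h^2 - h - 12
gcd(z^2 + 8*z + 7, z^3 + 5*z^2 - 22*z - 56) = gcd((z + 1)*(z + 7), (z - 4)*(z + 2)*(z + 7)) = z + 7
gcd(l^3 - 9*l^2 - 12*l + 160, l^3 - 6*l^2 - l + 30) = l - 5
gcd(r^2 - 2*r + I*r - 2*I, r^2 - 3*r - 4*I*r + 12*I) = 1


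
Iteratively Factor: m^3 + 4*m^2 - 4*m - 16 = (m + 4)*(m^2 - 4) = (m + 2)*(m + 4)*(m - 2)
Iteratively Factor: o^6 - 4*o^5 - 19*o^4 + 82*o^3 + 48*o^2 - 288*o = (o - 3)*(o^5 - o^4 - 22*o^3 + 16*o^2 + 96*o) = (o - 4)*(o - 3)*(o^4 + 3*o^3 - 10*o^2 - 24*o) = (o - 4)*(o - 3)^2*(o^3 + 6*o^2 + 8*o) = (o - 4)*(o - 3)^2*(o + 2)*(o^2 + 4*o) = (o - 4)*(o - 3)^2*(o + 2)*(o + 4)*(o)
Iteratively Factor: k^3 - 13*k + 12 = (k - 3)*(k^2 + 3*k - 4) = (k - 3)*(k + 4)*(k - 1)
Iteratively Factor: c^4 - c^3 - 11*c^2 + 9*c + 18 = (c - 2)*(c^3 + c^2 - 9*c - 9) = (c - 3)*(c - 2)*(c^2 + 4*c + 3) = (c - 3)*(c - 2)*(c + 1)*(c + 3)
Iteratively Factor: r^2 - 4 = (r + 2)*(r - 2)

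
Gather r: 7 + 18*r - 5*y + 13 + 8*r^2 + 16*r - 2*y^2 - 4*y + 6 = 8*r^2 + 34*r - 2*y^2 - 9*y + 26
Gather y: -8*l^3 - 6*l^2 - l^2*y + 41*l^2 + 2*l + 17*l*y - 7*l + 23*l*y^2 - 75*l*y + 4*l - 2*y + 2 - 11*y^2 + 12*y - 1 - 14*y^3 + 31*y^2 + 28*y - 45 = -8*l^3 + 35*l^2 - l - 14*y^3 + y^2*(23*l + 20) + y*(-l^2 - 58*l + 38) - 44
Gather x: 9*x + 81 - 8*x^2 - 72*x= -8*x^2 - 63*x + 81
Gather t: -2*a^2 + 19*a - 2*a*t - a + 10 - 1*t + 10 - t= -2*a^2 + 18*a + t*(-2*a - 2) + 20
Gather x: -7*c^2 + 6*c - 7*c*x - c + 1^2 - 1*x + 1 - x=-7*c^2 + 5*c + x*(-7*c - 2) + 2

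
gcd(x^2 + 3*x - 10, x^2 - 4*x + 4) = x - 2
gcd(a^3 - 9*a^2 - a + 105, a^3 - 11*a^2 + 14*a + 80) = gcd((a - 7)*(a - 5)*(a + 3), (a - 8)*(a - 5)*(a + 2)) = a - 5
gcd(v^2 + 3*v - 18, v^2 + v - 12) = v - 3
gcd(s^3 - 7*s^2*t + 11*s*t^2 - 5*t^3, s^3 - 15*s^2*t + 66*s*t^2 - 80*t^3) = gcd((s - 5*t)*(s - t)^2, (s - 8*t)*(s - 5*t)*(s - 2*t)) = s - 5*t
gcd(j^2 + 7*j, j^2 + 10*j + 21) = j + 7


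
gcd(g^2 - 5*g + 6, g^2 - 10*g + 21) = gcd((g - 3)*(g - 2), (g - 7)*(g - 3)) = g - 3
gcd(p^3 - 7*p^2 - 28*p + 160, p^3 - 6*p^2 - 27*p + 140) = p^2 + p - 20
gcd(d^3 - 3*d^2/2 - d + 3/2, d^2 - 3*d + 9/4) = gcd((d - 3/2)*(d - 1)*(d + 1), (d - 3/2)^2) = d - 3/2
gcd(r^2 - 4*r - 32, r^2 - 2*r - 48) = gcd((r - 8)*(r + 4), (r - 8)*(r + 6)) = r - 8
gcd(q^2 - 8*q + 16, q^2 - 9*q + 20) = q - 4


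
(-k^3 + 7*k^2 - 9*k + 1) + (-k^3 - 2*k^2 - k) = -2*k^3 + 5*k^2 - 10*k + 1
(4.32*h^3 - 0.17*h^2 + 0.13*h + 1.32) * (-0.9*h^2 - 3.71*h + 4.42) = -3.888*h^5 - 15.8742*h^4 + 19.6081*h^3 - 2.4217*h^2 - 4.3226*h + 5.8344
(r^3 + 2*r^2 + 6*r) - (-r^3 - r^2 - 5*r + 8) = 2*r^3 + 3*r^2 + 11*r - 8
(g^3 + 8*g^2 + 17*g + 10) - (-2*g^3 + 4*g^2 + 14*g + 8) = 3*g^3 + 4*g^2 + 3*g + 2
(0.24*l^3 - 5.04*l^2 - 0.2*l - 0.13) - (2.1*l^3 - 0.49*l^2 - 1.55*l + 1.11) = -1.86*l^3 - 4.55*l^2 + 1.35*l - 1.24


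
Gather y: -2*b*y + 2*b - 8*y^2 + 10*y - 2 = 2*b - 8*y^2 + y*(10 - 2*b) - 2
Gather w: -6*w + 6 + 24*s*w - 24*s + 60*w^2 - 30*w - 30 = -24*s + 60*w^2 + w*(24*s - 36) - 24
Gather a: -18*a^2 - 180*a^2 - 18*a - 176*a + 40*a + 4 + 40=-198*a^2 - 154*a + 44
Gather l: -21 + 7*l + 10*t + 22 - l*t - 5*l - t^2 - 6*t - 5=l*(2 - t) - t^2 + 4*t - 4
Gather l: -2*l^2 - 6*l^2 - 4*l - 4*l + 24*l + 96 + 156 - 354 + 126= -8*l^2 + 16*l + 24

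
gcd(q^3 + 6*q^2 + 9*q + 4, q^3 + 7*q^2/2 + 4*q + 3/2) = q^2 + 2*q + 1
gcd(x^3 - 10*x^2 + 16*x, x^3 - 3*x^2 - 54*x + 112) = x^2 - 10*x + 16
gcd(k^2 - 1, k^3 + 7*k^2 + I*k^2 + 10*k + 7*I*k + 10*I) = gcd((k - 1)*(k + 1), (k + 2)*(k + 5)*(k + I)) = 1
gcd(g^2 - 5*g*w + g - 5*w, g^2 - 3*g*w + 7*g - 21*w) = 1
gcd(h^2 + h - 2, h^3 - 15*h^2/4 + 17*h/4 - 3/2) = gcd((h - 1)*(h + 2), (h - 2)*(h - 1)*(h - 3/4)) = h - 1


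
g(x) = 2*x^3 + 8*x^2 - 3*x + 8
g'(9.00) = 627.00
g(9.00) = 2087.00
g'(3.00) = 99.00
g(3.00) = 125.00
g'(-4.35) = 40.94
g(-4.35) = 7.80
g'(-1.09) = -13.31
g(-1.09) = 18.18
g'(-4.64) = 51.94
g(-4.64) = -5.64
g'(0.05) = -2.18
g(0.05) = 7.87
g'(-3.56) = 16.08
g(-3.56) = 29.83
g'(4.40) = 183.56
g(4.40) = 320.05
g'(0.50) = 6.50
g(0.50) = 8.75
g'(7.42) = 446.06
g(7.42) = 1243.23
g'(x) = 6*x^2 + 16*x - 3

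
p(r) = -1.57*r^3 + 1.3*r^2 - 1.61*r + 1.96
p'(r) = -4.71*r^2 + 2.6*r - 1.61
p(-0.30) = 2.60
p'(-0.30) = -2.81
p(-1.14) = 7.81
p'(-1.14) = -10.70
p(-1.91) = 20.72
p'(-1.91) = -23.76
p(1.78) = -5.64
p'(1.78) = -11.91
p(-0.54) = 3.46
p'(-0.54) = -4.39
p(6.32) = -352.61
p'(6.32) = -173.31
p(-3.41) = 84.82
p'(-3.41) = -65.24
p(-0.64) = 3.93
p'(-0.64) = -5.20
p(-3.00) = 60.88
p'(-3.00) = -51.80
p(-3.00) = 60.88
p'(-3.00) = -51.80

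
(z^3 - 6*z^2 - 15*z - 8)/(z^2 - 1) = (z^2 - 7*z - 8)/(z - 1)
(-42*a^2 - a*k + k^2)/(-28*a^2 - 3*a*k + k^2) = (6*a + k)/(4*a + k)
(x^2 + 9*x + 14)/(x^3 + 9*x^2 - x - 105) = (x + 2)/(x^2 + 2*x - 15)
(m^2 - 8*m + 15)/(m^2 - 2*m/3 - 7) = 3*(m - 5)/(3*m + 7)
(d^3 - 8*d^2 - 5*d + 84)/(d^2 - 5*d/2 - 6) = 2*(d^2 - 4*d - 21)/(2*d + 3)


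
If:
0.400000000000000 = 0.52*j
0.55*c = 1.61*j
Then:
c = 2.25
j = 0.77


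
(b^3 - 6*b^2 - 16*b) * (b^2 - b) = b^5 - 7*b^4 - 10*b^3 + 16*b^2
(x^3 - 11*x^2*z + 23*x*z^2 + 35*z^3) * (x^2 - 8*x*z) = x^5 - 19*x^4*z + 111*x^3*z^2 - 149*x^2*z^3 - 280*x*z^4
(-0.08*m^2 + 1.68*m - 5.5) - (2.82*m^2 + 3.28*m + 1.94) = -2.9*m^2 - 1.6*m - 7.44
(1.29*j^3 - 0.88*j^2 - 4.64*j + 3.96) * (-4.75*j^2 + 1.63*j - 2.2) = -6.1275*j^5 + 6.2827*j^4 + 17.7676*j^3 - 24.4372*j^2 + 16.6628*j - 8.712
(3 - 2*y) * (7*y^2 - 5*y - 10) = -14*y^3 + 31*y^2 + 5*y - 30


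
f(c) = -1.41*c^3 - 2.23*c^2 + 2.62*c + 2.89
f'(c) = -4.23*c^2 - 4.46*c + 2.62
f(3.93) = -106.84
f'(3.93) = -80.24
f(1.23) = 0.12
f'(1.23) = -9.27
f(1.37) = -1.33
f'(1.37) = -11.43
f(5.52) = -287.75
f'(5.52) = -150.89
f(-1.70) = -1.08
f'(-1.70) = -2.02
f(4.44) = -152.85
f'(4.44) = -100.57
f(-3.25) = 19.22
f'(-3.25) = -27.56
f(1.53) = -3.37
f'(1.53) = -14.11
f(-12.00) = 2086.81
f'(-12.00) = -552.98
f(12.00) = -2723.27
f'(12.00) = -660.02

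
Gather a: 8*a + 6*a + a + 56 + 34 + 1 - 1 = 15*a + 90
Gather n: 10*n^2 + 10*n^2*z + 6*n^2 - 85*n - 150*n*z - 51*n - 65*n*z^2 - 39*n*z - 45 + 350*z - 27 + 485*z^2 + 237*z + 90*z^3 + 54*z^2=n^2*(10*z + 16) + n*(-65*z^2 - 189*z - 136) + 90*z^3 + 539*z^2 + 587*z - 72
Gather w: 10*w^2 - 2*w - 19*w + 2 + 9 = 10*w^2 - 21*w + 11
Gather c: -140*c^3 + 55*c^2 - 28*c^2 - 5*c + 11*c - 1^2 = -140*c^3 + 27*c^2 + 6*c - 1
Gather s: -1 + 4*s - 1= 4*s - 2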